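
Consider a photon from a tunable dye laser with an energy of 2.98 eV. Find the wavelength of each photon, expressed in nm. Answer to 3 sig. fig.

416 nm

In SI units: E = 2.98 eV = 4.7745 × 10^-19 J.
The photon relation is λ = hc/E, giving λ = 4.161 × 10^-7 m.
Converting to nm: λ = 416.1 nm ≈ 416 nm.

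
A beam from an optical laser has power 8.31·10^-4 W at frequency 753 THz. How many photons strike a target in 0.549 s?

9.14·10^14 photons

Total energy: E_total = P·t = 8.31·10^-4 × 0.549 = 4.562·10^-4 J.
Per-photon energy: E = 4.989·10^-19 J.
N = E_total / E_photon = 9.14·10^14.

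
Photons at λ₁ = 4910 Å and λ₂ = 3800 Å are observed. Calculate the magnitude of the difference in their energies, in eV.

Using E = hc/λ: E₁ = 4.046 × 10^-19 J, E₂ = 5.227 × 10^-19 J.
|ΔE| = |4.046 × 10^-19 − 5.227 × 10^-19| = 1.18 × 10^-19 J = 0.738 eV.

0.738 eV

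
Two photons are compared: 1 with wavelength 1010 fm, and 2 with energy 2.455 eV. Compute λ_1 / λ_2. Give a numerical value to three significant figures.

2.00 × 10^-6

λ_1 = 1.010 × 10^-12 m (from wavelength = 1010 fm, via λ given directly).
λ_2 = 5.050 × 10^-7 m (from energy = 2.455 eV, via λ = hc/E).
Ratio = 1.010 × 10^-12 / 5.050 × 10^-7 = 2.00 × 10^-6.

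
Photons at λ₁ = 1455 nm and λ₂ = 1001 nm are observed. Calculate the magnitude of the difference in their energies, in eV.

0.386 eV

Using E = hc/λ: E₁ = 1.3653e-19 J, E₂ = 1.9845e-19 J.
|ΔE| = |1.3653e-19 − 1.9845e-19| = 6.19e-20 J = 0.386 eV.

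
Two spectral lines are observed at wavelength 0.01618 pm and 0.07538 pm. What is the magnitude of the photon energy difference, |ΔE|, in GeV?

0.0602 GeV

Using E = hc/λ: E₁ = 1.2277e-11 J, E₂ = 2.6352e-12 J.
|ΔE| = |1.2277e-11 − 2.6352e-12| = 9.64e-12 J = 0.0602 GeV.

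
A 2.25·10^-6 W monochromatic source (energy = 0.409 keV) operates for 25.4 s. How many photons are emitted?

8.72·10^11 photons

Total energy: E_total = P·t = 2.25·10^-6 × 25.4 = 5.715·10^-5 J.
Per-photon energy: E = 6.553·10^-17 J.
N = E_total / E_photon = 8.72·10^11.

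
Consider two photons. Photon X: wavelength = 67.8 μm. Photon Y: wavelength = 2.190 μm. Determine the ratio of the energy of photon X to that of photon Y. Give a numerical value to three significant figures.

E_X = 2.930 × 10^-21 J (from wavelength = 67.8 μm, via E = hc/λ).
E_Y = 9.071 × 10^-20 J (from wavelength = 2.190 μm, via E = hc/λ).
Ratio = 2.930 × 10^-21 / 9.071 × 10^-20 = 0.0323.

0.0323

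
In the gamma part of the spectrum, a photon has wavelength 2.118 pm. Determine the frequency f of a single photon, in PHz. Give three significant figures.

1.42e5 PHz

First convert: λ = 2.118 pm = 2.118e-12 m.
Apply f = c/λ: f = 1.415e20 Hz.
Converting to PHz: f = 141500 PHz ≈ 1.42e5 PHz.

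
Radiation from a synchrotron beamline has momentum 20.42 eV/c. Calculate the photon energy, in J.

Use c = 2.99792458e8 m/s, 1 eV = 1.602176634e-19 J.
Convert to SI: p = 20.42 eV/c = 1.0913e-26 kg·m/s.
The photon relation is E = pc, giving E = 3.272e-18 J.
So E ≈ 3.27e-18 J.

3.27e-18 J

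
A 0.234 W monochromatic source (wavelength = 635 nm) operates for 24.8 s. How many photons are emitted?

Total energy: E_total = P·t = 0.234 × 24.8 = 5.803 J.
Per-photon energy: E = 3.128 × 10^-19 J.
N = E_total / E_photon = 1.86 × 10^19.

1.86 × 10^19 photons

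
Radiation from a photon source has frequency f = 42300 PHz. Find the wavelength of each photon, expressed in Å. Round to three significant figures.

Convert to SI: f = 42300 PHz = 4.23e19 Hz.
Since λ = c/f for a photon, λ = 7.087e-12 m.
Converting to Å: λ = 0.07087 Å ≈ 0.0709 Å.

0.0709 Å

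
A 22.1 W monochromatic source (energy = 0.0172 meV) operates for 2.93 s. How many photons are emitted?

2.35 × 10^25 photons

Total energy: E_total = P·t = 22.1 × 2.93 = 64.75 J.
Per-photon energy: E = 2.756 × 10^-24 J.
N = E_total / E_photon = 2.35 × 10^25.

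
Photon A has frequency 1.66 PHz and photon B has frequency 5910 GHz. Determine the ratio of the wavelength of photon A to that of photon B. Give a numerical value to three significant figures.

λ_A = 1.806e-7 m (from frequency = 1.66 PHz, via λ = c/f).
λ_B = 5.073e-5 m (from frequency = 5910 GHz, via λ = c/f).
Ratio = 1.806e-7 / 5.073e-5 = 3.56e-3.

3.56e-3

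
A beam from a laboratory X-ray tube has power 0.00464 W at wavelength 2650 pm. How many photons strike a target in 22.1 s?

Total energy: E_total = P·t = 0.00464 × 22.1 = 0.1025 J.
Per-photon energy: E = 7.496e-17 J.
N = E_total / E_photon = 1.37e15.

1.37e15 photons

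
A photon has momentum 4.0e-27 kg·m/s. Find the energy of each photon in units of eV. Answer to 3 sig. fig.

Use c = 2.99792458e8 m/s, 1 eV = 1.602176634e-19 J.
The photon relation is E = pc, giving E = 1.199e-18 J.
Converting to eV: E = 7.485 eV ≈ 7.48 eV.

7.48 eV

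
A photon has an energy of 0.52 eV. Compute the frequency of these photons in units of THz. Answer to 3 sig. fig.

126 THz

Use h = 6.62607015 × 10^-34 J·s, 1 eV = 1.602176634 × 10^-19 J.
First convert: E = 0.52 eV = 8.3313 × 10^-20 J.
Apply f = E/h: f = 1.257 × 10^14 Hz.
Converting to THz: f = 125.7 THz ≈ 126 THz.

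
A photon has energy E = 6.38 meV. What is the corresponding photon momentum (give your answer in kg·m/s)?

(c = 2.99792458e8 m/s, 1 eV = 1.602176634e-19 J.)
First convert: E = 6.38 meV = 1.0222e-21 J.
For a photon p = E/c, so p = 3.410e-30 kg·m/s.
So p ≈ 3.41e-30 kg·m/s.

3.41e-30 kg·m/s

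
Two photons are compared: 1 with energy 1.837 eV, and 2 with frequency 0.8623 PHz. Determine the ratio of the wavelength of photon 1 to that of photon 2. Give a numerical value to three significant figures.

λ_1 = 6.749e-7 m (from energy = 1.837 eV, via λ = hc/E).
λ_2 = 3.477e-7 m (from frequency = 0.8623 PHz, via λ = c/f).
Ratio = 6.749e-7 / 3.477e-7 = 1.94.

1.94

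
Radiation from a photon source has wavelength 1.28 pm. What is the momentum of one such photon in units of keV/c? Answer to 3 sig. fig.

969 keV/c

In SI units: λ = 1.28 pm = 1.28·10^-12 m.
Since p = h/λ for a photon, p = 5.177·10^-22 kg·m/s.
Converting to keV/c: p = 968.6 keV/c ≈ 969 keV/c.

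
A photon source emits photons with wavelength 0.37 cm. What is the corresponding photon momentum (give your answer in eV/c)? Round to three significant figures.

Convert to SI: λ = 0.37 cm = 0.0037 m.
Apply p = h/λ: p = 1.791 × 10^-31 kg·m/s.
Converting to eV/c: p = 3.351 × 10^-4 eV/c ≈ 3.35 × 10^-4 eV/c.

3.35 × 10^-4 eV/c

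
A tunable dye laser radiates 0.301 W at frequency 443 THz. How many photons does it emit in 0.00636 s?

6.52·10^15 photons

Total energy: E_total = P·t = 0.301 × 0.00636 = 0.001914 J.
Per-photon energy: E = 2.935·10^-19 J.
N = E_total / E_photon = 6.52·10^15.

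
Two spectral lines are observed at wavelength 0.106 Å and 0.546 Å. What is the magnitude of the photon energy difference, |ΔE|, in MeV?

0.0943 MeV

Using E = hc/λ: E₁ = 1.874 × 10^-14 J, E₂ = 3.638 × 10^-15 J.
|ΔE| = |1.874 × 10^-14 − 3.638 × 10^-15| = 1.51 × 10^-14 J = 0.0943 MeV.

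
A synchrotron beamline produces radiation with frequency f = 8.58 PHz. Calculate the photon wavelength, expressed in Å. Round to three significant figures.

(c = 2.99792458 × 10^8 m/s.)
Convert to SI: f = 8.58 PHz = 8.58 × 10^15 Hz.
For a photon λ = c/f, so λ = 3.494 × 10^-8 m.
Converting to Å: λ = 349.4 Å ≈ 349 Å.

349 Å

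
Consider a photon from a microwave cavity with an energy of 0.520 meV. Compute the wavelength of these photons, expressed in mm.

2.38 mm

First convert: E = 0.520 meV = 8.3313e-23 J.
The photon relation is λ = hc/E, giving λ = 0.002384 m.
Converting to mm: λ = 2.384 mm ≈ 2.38 mm.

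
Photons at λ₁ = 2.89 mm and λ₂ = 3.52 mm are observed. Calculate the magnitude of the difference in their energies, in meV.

0.0768 meV

Using E = hc/λ: E₁ = 6.874e-23 J, E₂ = 5.643e-23 J.
|ΔE| = |6.874e-23 − 5.643e-23| = 1.23e-23 J = 0.0768 meV.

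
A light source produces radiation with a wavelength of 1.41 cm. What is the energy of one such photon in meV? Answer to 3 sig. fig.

Use h = 6.62607015e-34 J·s, c = 2.99792458e8 m/s, 1 eV = 1.602176634e-19 J.
First convert: λ = 1.41 cm = 0.0141 m.
For a photon E = hc/λ, so E = 1.409e-23 J.
Converting to meV: E = 0.08793 meV ≈ 0.0879 meV.

0.0879 meV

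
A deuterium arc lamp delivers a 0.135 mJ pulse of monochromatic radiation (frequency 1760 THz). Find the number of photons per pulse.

Per-photon energy: E = 1.166e-18 J (from frequency = 1760 THz).
N = E_total / E_photon = 1.35e-4 J / 1.166e-18 J = 1.16e14.

1.16e14 photons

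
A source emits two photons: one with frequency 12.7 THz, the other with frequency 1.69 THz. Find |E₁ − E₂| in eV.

0.0455 eV

Using E = hf: E₁ = 8.415 × 10^-21 J, E₂ = 1.120 × 10^-21 J.
|ΔE| = |8.415 × 10^-21 − 1.120 × 10^-21| = 7.30 × 10^-21 J = 0.0455 eV.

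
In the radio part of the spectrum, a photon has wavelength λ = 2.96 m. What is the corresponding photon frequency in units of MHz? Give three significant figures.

101 MHz

The photon relation is f = c/λ, giving f = 1.013e8 Hz.
Converting to MHz: f = 101.3 MHz ≈ 101 MHz.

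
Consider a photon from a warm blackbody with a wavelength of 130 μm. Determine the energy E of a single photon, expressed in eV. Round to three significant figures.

9.54e-3 eV

Take h = 6.62607015e-34 J·s, c = 2.99792458e8 m/s, 1 eV = 1.602176634e-19 J.
Convert to SI: λ = 130 μm = 1.3e-4 m.
For a photon E = hc/λ, so E = 1.528e-21 J.
Converting to eV: E = 0.009537 eV ≈ 9.54e-3 eV.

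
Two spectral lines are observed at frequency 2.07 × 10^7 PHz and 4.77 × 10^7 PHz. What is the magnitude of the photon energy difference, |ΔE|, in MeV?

112 MeV

Using E = hf: E₁ = 1.372 × 10^-11 J, E₂ = 3.161 × 10^-11 J.
|ΔE| = |1.372 × 10^-11 − 3.161 × 10^-11| = 1.79 × 10^-11 J = 112 MeV.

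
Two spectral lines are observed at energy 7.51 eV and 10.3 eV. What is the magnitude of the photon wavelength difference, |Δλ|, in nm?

44.7 nm

Using λ = hc/E: λ₁ = 1.651·10^-7 m, λ₂ = 1.204·10^-7 m.
|Δλ| = |1.651·10^-7 − 1.204·10^-7| = 4.47·10^-8 m = 44.7 nm.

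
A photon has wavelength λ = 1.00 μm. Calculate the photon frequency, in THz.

In SI units: λ = 1.00 μm = 1.00 × 10^-6 m.
For a photon f = c/λ, so f = 2.998 × 10^14 Hz.
Converting to THz: f = 299.8 THz ≈ 300 THz.

300 THz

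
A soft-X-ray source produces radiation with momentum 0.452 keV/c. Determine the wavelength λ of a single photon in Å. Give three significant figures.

(h = 6.62607015 × 10^-34 J·s, c = 2.99792458 × 10^8 m/s, 1 eV = 1.602176634 × 10^-19 J.)
First convert: p = 0.452 keV/c = 2.4156 × 10^-25 kg·m/s.
Apply λ = h/p: λ = 2.743 × 10^-9 m.
Converting to Å: λ = 27.43 Å ≈ 27.4 Å.

27.4 Å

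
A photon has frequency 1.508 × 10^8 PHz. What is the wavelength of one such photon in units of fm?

1.99 fm

Take c = 2.99792458 × 10^8 m/s.
Convert to SI: f = 1.508 × 10^8 PHz = 1.508 × 10^23 Hz.
Since λ = c/f for a photon, λ = 1.988 × 10^-15 m.
Converting to fm: λ = 1.988 fm ≈ 1.99 fm.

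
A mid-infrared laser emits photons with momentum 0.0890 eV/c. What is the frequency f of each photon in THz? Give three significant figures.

21.5 THz

In SI units: p = 0.0890 eV/c = 4.7564·10^-29 kg·m/s.
Since f = pc/h for a photon, f = 2.152·10^13 Hz.
Converting to THz: f = 21.52 THz ≈ 21.5 THz.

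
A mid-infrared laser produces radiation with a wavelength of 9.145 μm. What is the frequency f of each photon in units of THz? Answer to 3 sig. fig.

32.8 THz

(c = 2.99792458 × 10^8 m/s.)
Convert to SI: λ = 9.145 μm = 9.145 × 10^-6 m.
Since f = c/λ for a photon, f = 3.278 × 10^13 Hz.
Converting to THz: f = 32.78 THz ≈ 32.8 THz.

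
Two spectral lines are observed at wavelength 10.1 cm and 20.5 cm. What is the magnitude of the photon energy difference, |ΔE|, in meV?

Using E = hc/λ: E₁ = 1.967·10^-24 J, E₂ = 9.690·10^-25 J.
|ΔE| = |1.967·10^-24 − 9.690·10^-25| = 9.98·10^-25 J = 6.23·10^-3 meV.

6.23·10^-3 meV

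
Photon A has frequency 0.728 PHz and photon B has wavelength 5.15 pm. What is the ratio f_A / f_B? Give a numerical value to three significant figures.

f_A = 7.280e14 Hz (from frequency = 0.728 PHz, via f given directly).
f_B = 5.821e19 Hz (from wavelength = 5.15 pm, via f = c/λ).
Ratio = 7.280e14 / 5.821e19 = 1.25e-5.

1.25e-5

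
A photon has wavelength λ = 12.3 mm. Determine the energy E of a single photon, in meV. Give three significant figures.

First convert: λ = 12.3 mm = 0.0123 m.
Since E = hc/λ for a photon, E = 1.615 × 10^-23 J.
Converting to meV: E = 0.1008 meV ≈ 0.101 meV.

0.101 meV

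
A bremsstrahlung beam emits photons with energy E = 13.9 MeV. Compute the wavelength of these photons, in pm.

0.0892 pm

Convert to SI: E = 13.9 MeV = 2.2270e-12 J.
Since λ = hc/E for a photon, λ = 8.920e-14 m.
Converting to pm: λ = 0.08920 pm ≈ 0.0892 pm.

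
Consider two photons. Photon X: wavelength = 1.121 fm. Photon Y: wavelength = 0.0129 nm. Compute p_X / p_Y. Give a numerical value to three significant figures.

1.15e4

p_X = 5.911e-19 kg·m/s (from wavelength = 1.121 fm, via p = h/λ).
p_Y = 5.136e-23 kg·m/s (from wavelength = 0.0129 nm, via p = h/λ).
Ratio = 5.911e-19 / 5.136e-23 = 1.15e4.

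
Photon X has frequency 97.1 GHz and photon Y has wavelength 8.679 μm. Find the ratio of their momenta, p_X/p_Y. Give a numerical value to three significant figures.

2.81 × 10^-3

p_X = 2.146 × 10^-31 kg·m/s (from frequency = 97.1 GHz, via p = hf/c).
p_Y = 7.635 × 10^-29 kg·m/s (from wavelength = 8.679 μm, via p = h/λ).
Ratio = 2.146 × 10^-31 / 7.635 × 10^-29 = 2.81 × 10^-3.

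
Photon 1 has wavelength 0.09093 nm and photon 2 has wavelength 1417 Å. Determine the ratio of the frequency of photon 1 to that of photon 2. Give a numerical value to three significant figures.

1560

f_1 = 3.297 × 10^18 Hz (from wavelength = 0.09093 nm, via f = c/λ).
f_2 = 2.116 × 10^15 Hz (from wavelength = 1417 Å, via f = c/λ).
Ratio = 3.297 × 10^18 / 2.116 × 10^15 = 1560.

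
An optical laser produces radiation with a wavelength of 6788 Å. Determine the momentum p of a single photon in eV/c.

(h = 6.62607015e-34 J·s, c = 2.99792458e8 m/s, 1 eV = 1.602176634e-19 J.)
Convert to SI: λ = 6788 Å = 6.788e-7 m.
Apply p = h/λ: p = 9.761e-28 kg·m/s.
Converting to eV/c: p = 1.827 eV/c ≈ 1.83 eV/c.

1.83 eV/c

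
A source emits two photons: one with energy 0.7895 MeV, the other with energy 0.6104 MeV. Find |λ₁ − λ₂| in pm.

Using λ = hc/E: λ₁ = 1.5704e-12 m, λ₂ = 2.0312e-12 m.
|Δλ| = |1.5704e-12 − 2.0312e-12| = 4.61e-13 m = 0.461 pm.

0.461 pm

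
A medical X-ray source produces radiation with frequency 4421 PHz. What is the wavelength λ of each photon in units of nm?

0.0678 nm

Convert to SI: f = 4421 PHz = 4.421 × 10^18 Hz.
Apply λ = c/f: λ = 6.781 × 10^-11 m.
Converting to nm: λ = 0.06781 nm ≈ 0.0678 nm.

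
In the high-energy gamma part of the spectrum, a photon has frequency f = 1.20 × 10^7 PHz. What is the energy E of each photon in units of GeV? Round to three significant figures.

Convert to SI: f = 1.20 × 10^7 PHz = 1.20 × 10^22 Hz.
Since E = hf for a photon, E = 7.951 × 10^-12 J.
Converting to GeV: E = 0.04963 GeV ≈ 0.0496 GeV.

0.0496 GeV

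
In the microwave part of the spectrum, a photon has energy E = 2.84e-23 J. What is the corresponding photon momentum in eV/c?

The photon relation is p = E/c, giving p = 9.473e-32 kg·m/s.
Converting to eV/c: p = 1.773e-4 eV/c ≈ 1.77e-4 eV/c.

1.77e-4 eV/c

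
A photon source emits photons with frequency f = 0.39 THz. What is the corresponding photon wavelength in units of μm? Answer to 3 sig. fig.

769 μm

Take c = 2.99792458e8 m/s.
First convert: f = 0.39 THz = 3.9e11 Hz.
The photon relation is λ = c/f, giving λ = 7.687e-4 m.
Converting to μm: λ = 768.7 μm ≈ 769 μm.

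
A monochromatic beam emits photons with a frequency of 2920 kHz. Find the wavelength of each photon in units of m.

(c = 2.99792458 × 10^8 m/s.)
Convert to SI: f = 2920 kHz = 2.92 × 10^6 Hz.
The photon relation is λ = c/f, giving λ = 102.7 m.
So λ ≈ 103 m.

103 m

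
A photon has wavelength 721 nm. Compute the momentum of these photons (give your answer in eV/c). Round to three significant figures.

First convert: λ = 721 nm = 7.21·10^-7 m.
The photon relation is p = h/λ, giving p = 9.190·10^-28 kg·m/s.
Converting to eV/c: p = 1.720 eV/c ≈ 1.72 eV/c.

1.72 eV/c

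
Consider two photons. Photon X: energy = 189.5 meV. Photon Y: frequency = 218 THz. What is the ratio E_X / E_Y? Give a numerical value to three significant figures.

E_X = 3.036 × 10^-20 J (from energy = 189.5 meV, via E given directly).
E_Y = 1.444 × 10^-19 J (from frequency = 218 THz, via E = hf).
Ratio = 3.036 × 10^-20 / 1.444 × 10^-19 = 0.210.

0.210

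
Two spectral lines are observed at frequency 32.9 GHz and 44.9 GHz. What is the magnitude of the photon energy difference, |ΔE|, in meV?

Using E = hf: E₁ = 2.180e-23 J, E₂ = 2.975e-23 J.
|ΔE| = |2.180e-23 − 2.975e-23| = 7.95e-24 J = 0.0496 meV.

0.0496 meV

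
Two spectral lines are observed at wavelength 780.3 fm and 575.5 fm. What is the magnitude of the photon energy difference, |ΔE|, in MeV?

Using E = hc/λ: E₁ = 2.5457e-13 J, E₂ = 3.4517e-13 J.
|ΔE| = |2.5457e-13 − 3.4517e-13| = 9.06e-14 J = 0.565 MeV.

0.565 MeV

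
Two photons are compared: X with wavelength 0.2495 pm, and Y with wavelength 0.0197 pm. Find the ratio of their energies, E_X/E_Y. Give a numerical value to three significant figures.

0.0790

E_X = 7.962e-13 J (from wavelength = 0.2495 pm, via E = hc/λ).
E_Y = 1.008e-11 J (from wavelength = 0.0197 pm, via E = hc/λ).
Ratio = 7.962e-13 / 1.008e-11 = 0.0790.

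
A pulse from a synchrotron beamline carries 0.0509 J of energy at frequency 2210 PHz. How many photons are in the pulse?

3.48 × 10^13 photons

Per-photon energy: E = 1.464 × 10^-15 J (from frequency = 2210 PHz).
N = E_total / E_photon = 0.0509 J / 1.464 × 10^-15 J = 3.48 × 10^13.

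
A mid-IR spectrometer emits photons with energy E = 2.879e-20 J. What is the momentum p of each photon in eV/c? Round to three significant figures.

Use c = 2.99792458e8 m/s, 1 eV = 1.602176634e-19 J.
For a photon p = E/c, so p = 9.603e-29 kg·m/s.
Converting to eV/c: p = 0.1797 eV/c ≈ 0.180 eV/c.

0.180 eV/c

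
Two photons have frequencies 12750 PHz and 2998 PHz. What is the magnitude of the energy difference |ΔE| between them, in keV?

Using E = hf: E₁ = 8.4482e-15 J, E₂ = 1.9865e-15 J.
|ΔE| = |8.4482e-15 − 1.9865e-15| = 6.46e-15 J = 40.3 keV.

40.3 keV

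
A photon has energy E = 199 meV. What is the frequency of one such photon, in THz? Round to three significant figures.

48.1 THz

Convert to SI: E = 199 meV = 3.1883e-20 J.
The photon relation is f = E/h, giving f = 4.812e13 Hz.
Converting to THz: f = 48.12 THz ≈ 48.1 THz.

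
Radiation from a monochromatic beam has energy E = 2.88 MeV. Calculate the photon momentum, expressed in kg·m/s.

Convert to SI: E = 2.88 MeV = 4.6143e-13 J.
Since p = E/c for a photon, p = 1.539e-21 kg·m/s.
So p ≈ 1.54e-21 kg·m/s.

1.54e-21 kg·m/s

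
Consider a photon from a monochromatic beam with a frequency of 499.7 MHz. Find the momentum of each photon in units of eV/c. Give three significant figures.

2.07e-6 eV/c

Take h = 6.62607015e-34 J·s, c = 2.99792458e8 m/s, 1 eV = 1.602176634e-19 J.
In SI units: f = 499.7 MHz = 4.997e8 Hz.
For a photon p = hf/c, so p = 1.104e-33 kg·m/s.
Converting to eV/c: p = 2.067e-6 eV/c ≈ 2.07e-6 eV/c.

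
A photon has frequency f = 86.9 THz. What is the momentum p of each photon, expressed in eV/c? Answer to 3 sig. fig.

0.359 eV/c

Take h = 6.62607015 × 10^-34 J·s, c = 2.99792458 × 10^8 m/s, 1 eV = 1.602176634 × 10^-19 J.
In SI units: f = 86.9 THz = 8.69 × 10^13 Hz.
For a photon p = hf/c, so p = 1.921 × 10^-28 kg·m/s.
Converting to eV/c: p = 0.3594 eV/c ≈ 0.359 eV/c.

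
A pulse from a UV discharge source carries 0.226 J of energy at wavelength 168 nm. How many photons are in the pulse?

1.91e17 photons

Per-photon energy: E = 1.182e-18 J (from wavelength = 168 nm).
N = E_total / E_photon = 0.226 J / 1.182e-18 J = 1.91e17.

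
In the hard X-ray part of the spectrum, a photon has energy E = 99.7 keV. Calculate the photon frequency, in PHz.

Convert to SI: E = 99.7 keV = 1.5974 × 10^-14 J.
For a photon f = E/h, so f = 2.411 × 10^19 Hz.
Converting to PHz: f = 24110 PHz ≈ 2.41 × 10^4 PHz.

2.41 × 10^4 PHz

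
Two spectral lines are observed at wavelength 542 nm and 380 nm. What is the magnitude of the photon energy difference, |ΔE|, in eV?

0.975 eV

Using E = hc/λ: E₁ = 3.665e-19 J, E₂ = 5.227e-19 J.
|ΔE| = |3.665e-19 − 5.227e-19| = 1.56e-19 J = 0.975 eV.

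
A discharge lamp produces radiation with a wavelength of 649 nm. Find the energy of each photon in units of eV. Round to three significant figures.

Take h = 6.62607015 × 10^-34 J·s, c = 2.99792458 × 10^8 m/s, 1 eV = 1.602176634 × 10^-19 J.
In SI units: λ = 649 nm = 6.49 × 10^-7 m.
For a photon E = hc/λ, so E = 3.061 × 10^-19 J.
Converting to eV: E = 1.910 eV ≈ 1.91 eV.

1.91 eV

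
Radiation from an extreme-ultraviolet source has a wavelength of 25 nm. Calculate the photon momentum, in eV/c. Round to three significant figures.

49.6 eV/c

(h = 6.62607015e-34 J·s, c = 2.99792458e8 m/s, 1 eV = 1.602176634e-19 J.)
Convert to SI: λ = 25 nm = 2.5e-8 m.
For a photon p = h/λ, so p = 2.650e-26 kg·m/s.
Converting to eV/c: p = 49.59 eV/c ≈ 49.6 eV/c.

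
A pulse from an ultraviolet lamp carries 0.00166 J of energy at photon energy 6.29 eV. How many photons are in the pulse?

Per-photon energy: E = 1.008 × 10^-18 J (from energy = 6.29 eV).
N = E_total / E_photon = 0.00166 J / 1.008 × 10^-18 J = 1.65 × 10^15.

1.65 × 10^15 photons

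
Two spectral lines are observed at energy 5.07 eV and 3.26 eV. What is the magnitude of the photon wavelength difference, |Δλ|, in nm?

Using λ = hc/E: λ₁ = 2.445e-7 m, λ₂ = 3.803e-7 m.
|Δλ| = |2.445e-7 − 3.803e-7| = 1.36e-7 m = 136 nm.

136 nm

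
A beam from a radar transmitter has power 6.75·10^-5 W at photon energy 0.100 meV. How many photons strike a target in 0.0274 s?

1.15·10^17 photons

Total energy: E_total = P·t = 6.75·10^-5 × 0.0274 = 1.850·10^-6 J.
Per-photon energy: E = 1.602·10^-23 J.
N = E_total / E_photon = 1.15·10^17.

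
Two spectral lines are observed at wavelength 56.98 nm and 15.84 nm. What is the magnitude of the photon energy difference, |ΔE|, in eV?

56.5 eV

Using E = hc/λ: E₁ = 3.4862 × 10^-18 J, E₂ = 1.2541 × 10^-17 J.
|ΔE| = |3.4862 × 10^-18 − 1.2541 × 10^-17| = 9.05 × 10^-18 J = 56.5 eV.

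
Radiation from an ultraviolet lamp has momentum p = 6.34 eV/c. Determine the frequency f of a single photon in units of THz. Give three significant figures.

1530 THz

Convert to SI: p = 6.34 eV/c = 3.3883 × 10^-27 kg·m/s.
For a photon f = pc/h, so f = 1.533 × 10^15 Hz.
Converting to THz: f = 1533 THz ≈ 1530 THz.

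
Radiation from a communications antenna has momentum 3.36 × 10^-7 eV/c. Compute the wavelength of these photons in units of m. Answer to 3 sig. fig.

3.69 m

Take h = 6.62607015 × 10^-34 J·s, c = 2.99792458 × 10^8 m/s, 1 eV = 1.602176634 × 10^-19 J.
Convert to SI: p = 3.36 × 10^-7 eV/c = 1.7957 × 10^-34 kg·m/s.
For a photon λ = h/p, so λ = 3.690 m.
So λ ≈ 3.69 m.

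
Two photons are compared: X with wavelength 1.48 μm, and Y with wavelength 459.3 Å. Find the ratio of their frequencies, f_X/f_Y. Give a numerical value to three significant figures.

f_X = 2.026e14 Hz (from wavelength = 1.48 μm, via f = c/λ).
f_Y = 6.527e15 Hz (from wavelength = 459.3 Å, via f = c/λ).
Ratio = 2.026e14 / 6.527e15 = 0.0310.

0.0310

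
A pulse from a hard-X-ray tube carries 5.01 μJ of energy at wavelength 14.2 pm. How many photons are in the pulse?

3.58 × 10^8 photons

Per-photon energy: E = 1.399 × 10^-14 J (from wavelength = 14.2 pm).
N = E_total / E_photon = 5.01 × 10^-6 J / 1.399 × 10^-14 J = 3.58 × 10^8.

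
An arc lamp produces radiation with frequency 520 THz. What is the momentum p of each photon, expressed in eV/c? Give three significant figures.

(h = 6.62607015e-34 J·s, c = 2.99792458e8 m/s, 1 eV = 1.602176634e-19 J.)
Convert to SI: f = 520 THz = 5.2e14 Hz.
Apply p = hf/c: p = 1.149e-27 kg·m/s.
Converting to eV/c: p = 2.151 eV/c ≈ 2.15 eV/c.

2.15 eV/c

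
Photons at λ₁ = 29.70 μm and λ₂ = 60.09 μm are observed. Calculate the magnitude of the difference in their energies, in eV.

0.0211 eV

Using E = hc/λ: E₁ = 6.6884e-21 J, E₂ = 3.3058e-21 J.
|ΔE| = |6.6884e-21 − 3.3058e-21| = 3.38e-21 J = 0.0211 eV.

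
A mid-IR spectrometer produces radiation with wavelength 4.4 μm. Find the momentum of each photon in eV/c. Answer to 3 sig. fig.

0.282 eV/c

Use h = 6.62607015 × 10^-34 J·s, c = 2.99792458 × 10^8 m/s, 1 eV = 1.602176634 × 10^-19 J.
First convert: λ = 4.4 μm = 4.4 × 10^-6 m.
Apply p = h/λ: p = 1.506 × 10^-28 kg·m/s.
Converting to eV/c: p = 0.2818 eV/c ≈ 0.282 eV/c.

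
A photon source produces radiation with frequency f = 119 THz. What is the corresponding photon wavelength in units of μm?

In SI units: f = 119 THz = 1.19e14 Hz.
Since λ = c/f for a photon, λ = 2.519e-6 m.
Converting to μm: λ = 2.519 μm ≈ 2.52 μm.

2.52 μm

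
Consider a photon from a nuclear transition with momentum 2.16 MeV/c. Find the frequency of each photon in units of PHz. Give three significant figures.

Convert to SI: p = 2.16 MeV/c = 1.1544 × 10^-21 kg·m/s.
Apply f = pc/h: f = 5.223 × 10^20 Hz.
Converting to PHz: f = 522300 PHz ≈ 5.22 × 10^5 PHz.

5.22 × 10^5 PHz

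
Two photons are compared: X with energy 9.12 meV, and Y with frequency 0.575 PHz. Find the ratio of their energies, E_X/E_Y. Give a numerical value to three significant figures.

E_X = 1.461 × 10^-21 J (from energy = 9.12 meV, via E given directly).
E_Y = 3.810 × 10^-19 J (from frequency = 0.575 PHz, via E = hf).
Ratio = 1.461 × 10^-21 / 3.810 × 10^-19 = 3.84 × 10^-3.

3.84 × 10^-3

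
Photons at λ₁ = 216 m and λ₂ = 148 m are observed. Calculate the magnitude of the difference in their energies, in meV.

Using E = hc/λ: E₁ = 9.197e-28 J, E₂ = 1.342e-27 J.
|ΔE| = |9.197e-28 − 1.342e-27| = 4.23e-28 J = 2.64e-6 meV.

2.64e-6 meV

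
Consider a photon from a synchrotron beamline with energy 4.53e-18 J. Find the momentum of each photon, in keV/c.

0.0283 keV/c

Apply p = E/c: p = 1.511e-26 kg·m/s.
Converting to keV/c: p = 0.02827 keV/c ≈ 0.0283 keV/c.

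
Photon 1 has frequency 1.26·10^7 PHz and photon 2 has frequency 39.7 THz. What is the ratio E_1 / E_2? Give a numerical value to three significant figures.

E_1 = 8.349·10^-12 J (from frequency = 1.26·10^7 PHz, via E = hf).
E_2 = 2.631·10^-20 J (from frequency = 39.7 THz, via E = hf).
Ratio = 8.349·10^-12 / 2.631·10^-20 = 3.17·10^8.

3.17·10^8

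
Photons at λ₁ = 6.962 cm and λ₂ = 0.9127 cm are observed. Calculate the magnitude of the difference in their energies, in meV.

Using E = hc/λ: E₁ = 2.8533e-24 J, E₂ = 2.1764e-23 J.
|ΔE| = |2.8533e-24 − 2.1764e-23| = 1.89e-23 J = 0.118 meV.

0.118 meV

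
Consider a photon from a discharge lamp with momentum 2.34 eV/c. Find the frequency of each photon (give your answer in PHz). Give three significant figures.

In SI units: p = 2.34 eV/c = 1.2506e-27 kg·m/s.
For a photon f = pc/h, so f = 5.658e14 Hz.
Converting to PHz: f = 0.5658 PHz ≈ 0.566 PHz.

0.566 PHz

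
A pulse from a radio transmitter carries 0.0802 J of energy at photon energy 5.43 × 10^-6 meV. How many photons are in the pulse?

Per-photon energy: E = 8.700 × 10^-28 J (from energy = 5.43 × 10^-6 meV).
N = E_total / E_photon = 0.0802 J / 8.700 × 10^-28 J = 9.22 × 10^25.

9.22 × 10^25 photons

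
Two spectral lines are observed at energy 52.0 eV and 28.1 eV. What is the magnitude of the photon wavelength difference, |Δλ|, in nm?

Using λ = hc/E: λ₁ = 2.384 × 10^-8 m, λ₂ = 4.412 × 10^-8 m.
|Δλ| = |2.384 × 10^-8 − 4.412 × 10^-8| = 2.03 × 10^-8 m = 20.3 nm.

20.3 nm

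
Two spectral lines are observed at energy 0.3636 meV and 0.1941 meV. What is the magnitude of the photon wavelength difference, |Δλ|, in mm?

Using λ = hc/E: λ₁ = 0.0034099 m, λ₂ = 0.0063876 m.
|Δλ| = |0.0034099 − 0.0063876| = 0.00298 m = 2.98 mm.

2.98 mm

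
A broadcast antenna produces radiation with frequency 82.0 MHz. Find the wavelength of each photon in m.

3.66 m

(c = 2.99792458 × 10^8 m/s.)
First convert: f = 82.0 MHz = 8.20 × 10^7 Hz.
Since λ = c/f for a photon, λ = 3.656 m.
So λ ≈ 3.66 m.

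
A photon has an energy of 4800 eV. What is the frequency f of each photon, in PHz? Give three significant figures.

1160 PHz

Take h = 6.62607015·10^-34 J·s, 1 eV = 1.602176634·10^-19 J.
First convert: E = 4800 eV = 7.6904·10^-16 J.
Since f = E/h for a photon, f = 1.161·10^18 Hz.
Converting to PHz: f = 1161 PHz ≈ 1160 PHz.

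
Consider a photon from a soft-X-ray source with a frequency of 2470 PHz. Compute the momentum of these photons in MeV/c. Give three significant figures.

0.0102 MeV/c

(h = 6.62607015 × 10^-34 J·s, c = 2.99792458 × 10^8 m/s, 1 eV = 1.602176634 × 10^-19 J.)
Convert to SI: f = 2470 PHz = 2.47 × 10^18 Hz.
For a photon p = hf/c, so p = 5.459 × 10^-24 kg·m/s.
Converting to MeV/c: p = 0.01022 MeV/c ≈ 0.0102 MeV/c.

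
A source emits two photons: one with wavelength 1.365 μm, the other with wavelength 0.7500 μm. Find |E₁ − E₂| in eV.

0.745 eV

Using E = hc/λ: E₁ = 1.4553 × 10^-19 J, E₂ = 2.6486 × 10^-19 J.
|ΔE| = |1.4553 × 10^-19 − 2.6486 × 10^-19| = 1.19 × 10^-19 J = 0.745 eV.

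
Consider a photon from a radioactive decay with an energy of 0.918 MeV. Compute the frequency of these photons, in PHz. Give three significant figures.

In SI units: E = 0.918 MeV = 1.4708e-13 J.
For a photon f = E/h, so f = 2.220e20 Hz.
Converting to PHz: f = 222000 PHz ≈ 2.22e5 PHz.

2.22e5 PHz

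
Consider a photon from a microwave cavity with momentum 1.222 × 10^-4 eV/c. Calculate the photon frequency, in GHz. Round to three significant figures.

First convert: p = 1.222 × 10^-4 eV/c = 6.5307 × 10^-32 kg·m/s.
Since f = pc/h for a photon, f = 2.955 × 10^10 Hz.
Converting to GHz: f = 29.55 GHz ≈ 29.5 GHz.

29.5 GHz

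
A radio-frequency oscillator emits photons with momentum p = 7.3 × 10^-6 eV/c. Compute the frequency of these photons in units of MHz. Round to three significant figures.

1770 MHz

Use h = 6.62607015 × 10^-34 J·s, c = 2.99792458 × 10^8 m/s, 1 eV = 1.602176634 × 10^-19 J.
In SI units: p = 7.3 × 10^-6 eV/c = 3.9013 × 10^-33 kg·m/s.
Apply f = pc/h: f = 1.765 × 10^9 Hz.
Converting to MHz: f = 1765 MHz ≈ 1770 MHz.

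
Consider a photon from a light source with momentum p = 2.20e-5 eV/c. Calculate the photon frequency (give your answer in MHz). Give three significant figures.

In SI units: p = 2.20e-5 eV/c = 1.1757e-32 kg·m/s.
For a photon f = pc/h, so f = 5.320e9 Hz.
Converting to MHz: f = 5320 MHz ≈ 5320 MHz.

5320 MHz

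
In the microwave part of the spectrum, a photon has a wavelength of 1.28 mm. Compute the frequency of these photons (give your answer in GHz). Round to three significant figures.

(c = 2.99792458·10^8 m/s.)
Convert to SI: λ = 1.28 mm = 0.00128 m.
Since f = c/λ for a photon, f = 2.342·10^11 Hz.
Converting to GHz: f = 234.2 GHz ≈ 234 GHz.

234 GHz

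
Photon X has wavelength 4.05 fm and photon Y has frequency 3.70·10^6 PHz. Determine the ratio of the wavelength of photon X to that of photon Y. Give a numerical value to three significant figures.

0.0500

λ_X = 4.050·10^-15 m (from wavelength = 4.05 fm, via λ given directly).
λ_Y = 8.102·10^-14 m (from frequency = 3.70·10^6 PHz, via λ = c/f).
Ratio = 4.050·10^-15 / 8.102·10^-14 = 0.0500.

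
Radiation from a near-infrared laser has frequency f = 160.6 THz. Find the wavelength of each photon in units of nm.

1870 nm

First convert: f = 160.6 THz = 1.606 × 10^14 Hz.
The photon relation is λ = c/f, giving λ = 1.867 × 10^-6 m.
Converting to nm: λ = 1867 nm ≈ 1870 nm.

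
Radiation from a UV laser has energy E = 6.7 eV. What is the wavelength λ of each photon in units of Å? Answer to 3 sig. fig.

1850 Å

First convert: E = 6.7 eV = 1.0735 × 10^-18 J.
For a photon λ = hc/E, so λ = 1.851 × 10^-7 m.
Converting to Å: λ = 1851 Å ≈ 1850 Å.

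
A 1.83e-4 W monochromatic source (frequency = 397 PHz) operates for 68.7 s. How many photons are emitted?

Total energy: E_total = P·t = 1.83e-4 × 68.7 = 0.01257 J.
Per-photon energy: E = 2.631e-16 J.
N = E_total / E_photon = 4.78e13.

4.78e13 photons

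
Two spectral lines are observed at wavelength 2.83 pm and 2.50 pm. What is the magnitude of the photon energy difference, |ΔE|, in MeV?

0.0578 MeV

Using E = hc/λ: E₁ = 7.019 × 10^-14 J, E₂ = 7.946 × 10^-14 J.
|ΔE| = |7.019 × 10^-14 − 7.946 × 10^-14| = 9.27 × 10^-15 J = 0.0578 MeV.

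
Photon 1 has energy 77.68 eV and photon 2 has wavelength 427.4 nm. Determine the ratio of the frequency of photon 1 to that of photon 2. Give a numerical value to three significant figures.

26.8

f_1 = 1.878 × 10^16 Hz (from energy = 77.68 eV, via f = E/h).
f_2 = 7.014 × 10^14 Hz (from wavelength = 427.4 nm, via f = c/λ).
Ratio = 1.878 × 10^16 / 7.014 × 10^14 = 26.8.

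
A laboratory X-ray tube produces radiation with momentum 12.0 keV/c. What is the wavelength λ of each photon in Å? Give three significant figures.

Convert to SI: p = 12.0 keV/c = 6.4131 × 10^-24 kg·m/s.
Apply λ = h/p: λ = 1.033 × 10^-10 m.
Converting to Å: λ = 1.033 Å ≈ 1.03 Å.

1.03 Å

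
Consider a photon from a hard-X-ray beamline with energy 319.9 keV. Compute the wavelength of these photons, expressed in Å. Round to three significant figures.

0.0388 Å

First convert: E = 319.9 keV = 5.1254 × 10^-14 J.
Apply λ = hc/E: λ = 3.876 × 10^-12 m.
Converting to Å: λ = 0.03876 Å ≈ 0.0388 Å.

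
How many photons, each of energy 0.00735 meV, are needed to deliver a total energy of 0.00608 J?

5.16 × 10^21 photons

Per-photon energy: E = 1.178 × 10^-24 J (from energy = 0.00735 meV).
N = E_total / E_photon = 0.00608 J / 1.178 × 10^-24 J = 5.16 × 10^21.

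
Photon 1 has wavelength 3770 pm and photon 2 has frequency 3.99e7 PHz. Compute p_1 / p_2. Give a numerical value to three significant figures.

p_1 = 1.758e-25 kg·m/s (from wavelength = 3770 pm, via p = h/λ).
p_2 = 8.819e-20 kg·m/s (from frequency = 3.99e7 PHz, via p = hf/c).
Ratio = 1.758e-25 / 8.819e-20 = 1.99e-6.

1.99e-6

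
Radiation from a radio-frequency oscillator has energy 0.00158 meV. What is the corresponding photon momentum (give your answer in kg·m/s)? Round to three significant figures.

8.44·10^-34 kg·m/s

In SI units: E = 0.00158 meV = 2.5314·10^-25 J.
Since p = E/c for a photon, p = 8.444·10^-34 kg·m/s.
So p ≈ 8.44·10^-34 kg·m/s.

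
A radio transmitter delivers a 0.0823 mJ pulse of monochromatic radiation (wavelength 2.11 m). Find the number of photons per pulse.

8.74e20 photons

Per-photon energy: E = 9.414e-26 J (from wavelength = 2.11 m).
N = E_total / E_photon = 8.23e-5 J / 9.414e-26 J = 8.74e20.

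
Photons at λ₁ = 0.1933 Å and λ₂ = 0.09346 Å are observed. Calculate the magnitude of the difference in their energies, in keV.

68.5 keV

Using E = hc/λ: E₁ = 1.0276 × 10^-14 J, E₂ = 2.1255 × 10^-14 J.
|ΔE| = |1.0276 × 10^-14 − 2.1255 × 10^-14| = 1.10 × 10^-14 J = 68.5 keV.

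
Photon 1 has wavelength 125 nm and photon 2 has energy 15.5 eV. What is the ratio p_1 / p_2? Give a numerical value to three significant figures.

p_1 = 5.301e-27 kg·m/s (from wavelength = 125 nm, via p = h/λ).
p_2 = 8.284e-27 kg·m/s (from energy = 15.5 eV, via p = E/c).
Ratio = 5.301e-27 / 8.284e-27 = 0.640.

0.640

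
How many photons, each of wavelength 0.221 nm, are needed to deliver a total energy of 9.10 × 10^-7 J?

Per-photon energy: E = 8.988 × 10^-16 J (from wavelength = 0.221 nm).
N = E_total / E_photon = 9.10 × 10^-7 J / 8.988 × 10^-16 J = 1.01 × 10^9.

1.01 × 10^9 photons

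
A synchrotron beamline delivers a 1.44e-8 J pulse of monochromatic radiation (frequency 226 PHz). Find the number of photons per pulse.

9.62e7 photons

Per-photon energy: E = 1.497e-16 J (from frequency = 226 PHz).
N = E_total / E_photon = 1.44e-8 J / 1.497e-16 J = 9.62e7.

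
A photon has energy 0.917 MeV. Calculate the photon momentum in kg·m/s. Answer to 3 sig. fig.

4.90·10^-22 kg·m/s

Take c = 2.99792458·10^8 m/s, 1 eV = 1.602176634·10^-19 J.
Convert to SI: E = 0.917 MeV = 1.4692·10^-13 J.
Apply p = E/c: p = 4.901·10^-22 kg·m/s.
So p ≈ 4.90·10^-22 kg·m/s.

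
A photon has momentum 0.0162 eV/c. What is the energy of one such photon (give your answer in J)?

2.60e-21 J

First convert: p = 0.0162 eV/c = 8.6577e-30 kg·m/s.
Since E = pc for a photon, E = 2.596e-21 J.
So E ≈ 2.60e-21 J.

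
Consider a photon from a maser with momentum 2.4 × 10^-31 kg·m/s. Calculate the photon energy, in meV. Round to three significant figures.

0.449 meV

Use c = 2.99792458 × 10^8 m/s, 1 eV = 1.602176634 × 10^-19 J.
Apply E = pc: E = 7.195 × 10^-23 J.
Converting to meV: E = 0.4491 meV ≈ 0.449 meV.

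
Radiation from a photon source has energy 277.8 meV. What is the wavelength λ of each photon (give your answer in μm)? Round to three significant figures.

4.46 μm

Use h = 6.62607015e-34 J·s, c = 2.99792458e8 m/s, 1 eV = 1.602176634e-19 J.
First convert: E = 277.8 meV = 4.4508e-20 J.
The photon relation is λ = hc/E, giving λ = 4.463e-6 m.
Converting to μm: λ = 4.463 μm ≈ 4.46 μm.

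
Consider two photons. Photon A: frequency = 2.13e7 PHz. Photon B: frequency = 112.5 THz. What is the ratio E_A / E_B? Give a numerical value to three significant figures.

E_A = 1.411e-11 J (from frequency = 2.13e7 PHz, via E = hf).
E_B = 7.454e-20 J (from frequency = 112.5 THz, via E = hf).
Ratio = 1.411e-11 / 7.454e-20 = 1.89e8.

1.89e8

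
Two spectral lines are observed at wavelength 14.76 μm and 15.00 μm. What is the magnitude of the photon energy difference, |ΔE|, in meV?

1.34 meV

Using E = hc/λ: E₁ = 1.3458e-20 J, E₂ = 1.3243e-20 J.
|ΔE| = |1.3458e-20 − 1.3243e-20| = 2.15e-22 J = 1.34 meV.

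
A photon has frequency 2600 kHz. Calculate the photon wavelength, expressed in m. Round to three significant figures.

115 m

(c = 2.99792458e8 m/s.)
Convert to SI: f = 2600 kHz = 2.6e6 Hz.
The photon relation is λ = c/f, giving λ = 115.3 m.
So λ ≈ 115 m.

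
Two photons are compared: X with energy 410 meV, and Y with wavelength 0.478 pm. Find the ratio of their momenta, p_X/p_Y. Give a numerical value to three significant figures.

p_X = 2.191e-28 kg·m/s (from energy = 410 meV, via p = E/c).
p_Y = 1.386e-21 kg·m/s (from wavelength = 0.478 pm, via p = h/λ).
Ratio = 2.191e-28 / 1.386e-21 = 1.58e-7.

1.58e-7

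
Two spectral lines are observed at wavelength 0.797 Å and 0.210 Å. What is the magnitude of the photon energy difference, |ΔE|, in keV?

Using E = hc/λ: E₁ = 2.492e-15 J, E₂ = 9.459e-15 J.
|ΔE| = |2.492e-15 − 9.459e-15| = 6.97e-15 J = 43.5 keV.

43.5 keV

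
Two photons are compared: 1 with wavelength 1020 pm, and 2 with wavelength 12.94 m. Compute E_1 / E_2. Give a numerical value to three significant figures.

1.27e10

E_1 = 1.947e-16 J (from wavelength = 1020 pm, via E = hc/λ).
E_2 = 1.535e-26 J (from wavelength = 12.94 m, via E = hc/λ).
Ratio = 1.947e-16 / 1.535e-26 = 1.27e10.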